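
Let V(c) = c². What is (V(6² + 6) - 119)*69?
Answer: 113505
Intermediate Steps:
(V(6² + 6) - 119)*69 = ((6² + 6)² - 119)*69 = ((36 + 6)² - 119)*69 = (42² - 119)*69 = (1764 - 119)*69 = 1645*69 = 113505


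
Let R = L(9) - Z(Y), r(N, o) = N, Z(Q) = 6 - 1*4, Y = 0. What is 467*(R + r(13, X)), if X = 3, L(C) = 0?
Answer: 5137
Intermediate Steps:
Z(Q) = 2 (Z(Q) = 6 - 4 = 2)
R = -2 (R = 0 - 1*2 = 0 - 2 = -2)
467*(R + r(13, X)) = 467*(-2 + 13) = 467*11 = 5137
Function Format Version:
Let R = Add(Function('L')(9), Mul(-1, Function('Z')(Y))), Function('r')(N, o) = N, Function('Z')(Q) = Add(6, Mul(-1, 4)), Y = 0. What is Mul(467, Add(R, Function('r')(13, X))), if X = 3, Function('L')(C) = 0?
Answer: 5137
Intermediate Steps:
Function('Z')(Q) = 2 (Function('Z')(Q) = Add(6, -4) = 2)
R = -2 (R = Add(0, Mul(-1, 2)) = Add(0, -2) = -2)
Mul(467, Add(R, Function('r')(13, X))) = Mul(467, Add(-2, 13)) = Mul(467, 11) = 5137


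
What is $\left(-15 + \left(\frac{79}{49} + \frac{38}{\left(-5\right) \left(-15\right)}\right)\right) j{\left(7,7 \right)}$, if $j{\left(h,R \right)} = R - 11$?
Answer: $\frac{189352}{3675} \approx 51.524$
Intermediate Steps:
$j{\left(h,R \right)} = -11 + R$
$\left(-15 + \left(\frac{79}{49} + \frac{38}{\left(-5\right) \left(-15\right)}\right)\right) j{\left(7,7 \right)} = \left(-15 + \left(\frac{79}{49} + \frac{38}{\left(-5\right) \left(-15\right)}\right)\right) \left(-11 + 7\right) = \left(-15 + \left(79 \cdot \frac{1}{49} + \frac{38}{75}\right)\right) \left(-4\right) = \left(-15 + \left(\frac{79}{49} + 38 \cdot \frac{1}{75}\right)\right) \left(-4\right) = \left(-15 + \left(\frac{79}{49} + \frac{38}{75}\right)\right) \left(-4\right) = \left(-15 + \frac{7787}{3675}\right) \left(-4\right) = \left(- \frac{47338}{3675}\right) \left(-4\right) = \frac{189352}{3675}$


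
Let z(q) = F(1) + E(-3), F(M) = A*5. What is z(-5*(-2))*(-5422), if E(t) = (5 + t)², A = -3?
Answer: 59642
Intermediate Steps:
F(M) = -15 (F(M) = -3*5 = -15)
z(q) = -11 (z(q) = -15 + (5 - 3)² = -15 + 2² = -15 + 4 = -11)
z(-5*(-2))*(-5422) = -11*(-5422) = 59642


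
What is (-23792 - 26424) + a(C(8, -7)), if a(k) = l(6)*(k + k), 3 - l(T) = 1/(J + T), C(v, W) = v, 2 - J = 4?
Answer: -50172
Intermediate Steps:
J = -2 (J = 2 - 1*4 = 2 - 4 = -2)
l(T) = 3 - 1/(-2 + T)
a(k) = 11*k/2 (a(k) = ((-7 + 3*6)/(-2 + 6))*(k + k) = ((-7 + 18)/4)*(2*k) = ((¼)*11)*(2*k) = 11*(2*k)/4 = 11*k/2)
(-23792 - 26424) + a(C(8, -7)) = (-23792 - 26424) + (11/2)*8 = -50216 + 44 = -50172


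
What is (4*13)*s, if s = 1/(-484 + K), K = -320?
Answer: -13/201 ≈ -0.064677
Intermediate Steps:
s = -1/804 (s = 1/(-484 - 320) = 1/(-804) = -1/804 ≈ -0.0012438)
(4*13)*s = (4*13)*(-1/804) = 52*(-1/804) = -13/201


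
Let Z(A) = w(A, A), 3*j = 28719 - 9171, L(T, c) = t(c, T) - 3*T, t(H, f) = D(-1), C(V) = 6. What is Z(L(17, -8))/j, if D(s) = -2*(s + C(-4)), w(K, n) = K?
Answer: -61/6516 ≈ -0.0093616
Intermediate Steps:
D(s) = -12 - 2*s (D(s) = -2*(s + 6) = -2*(6 + s) = -12 - 2*s)
t(H, f) = -10 (t(H, f) = -12 - 2*(-1) = -12 + 2 = -10)
L(T, c) = -10 - 3*T
j = 6516 (j = (28719 - 9171)/3 = (⅓)*19548 = 6516)
Z(A) = A
Z(L(17, -8))/j = (-10 - 3*17)/6516 = (-10 - 51)*(1/6516) = -61*1/6516 = -61/6516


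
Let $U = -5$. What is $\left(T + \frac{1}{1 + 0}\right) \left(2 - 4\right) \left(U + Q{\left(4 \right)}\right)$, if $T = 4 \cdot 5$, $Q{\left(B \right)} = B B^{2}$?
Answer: $-2478$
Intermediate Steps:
$Q{\left(B \right)} = B^{3}$
$T = 20$
$\left(T + \frac{1}{1 + 0}\right) \left(2 - 4\right) \left(U + Q{\left(4 \right)}\right) = \left(20 + \frac{1}{1 + 0}\right) \left(2 - 4\right) \left(-5 + 4^{3}\right) = \left(20 + 1^{-1}\right) \left(- 2 \left(-5 + 64\right)\right) = \left(20 + 1\right) \left(\left(-2\right) 59\right) = 21 \left(-118\right) = -2478$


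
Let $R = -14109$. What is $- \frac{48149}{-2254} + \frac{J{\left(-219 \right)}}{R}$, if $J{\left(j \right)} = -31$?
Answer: $\frac{679404115}{31801686} \approx 21.364$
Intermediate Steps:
$- \frac{48149}{-2254} + \frac{J{\left(-219 \right)}}{R} = - \frac{48149}{-2254} - \frac{31}{-14109} = \left(-48149\right) \left(- \frac{1}{2254}\right) - - \frac{31}{14109} = \frac{48149}{2254} + \frac{31}{14109} = \frac{679404115}{31801686}$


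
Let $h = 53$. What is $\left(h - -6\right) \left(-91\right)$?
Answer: $-5369$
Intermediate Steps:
$\left(h - -6\right) \left(-91\right) = \left(53 - -6\right) \left(-91\right) = \left(53 + \left(8 - 2\right)\right) \left(-91\right) = \left(53 + 6\right) \left(-91\right) = 59 \left(-91\right) = -5369$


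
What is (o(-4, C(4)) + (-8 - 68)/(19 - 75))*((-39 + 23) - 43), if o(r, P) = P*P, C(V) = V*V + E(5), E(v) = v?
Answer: -365387/14 ≈ -26099.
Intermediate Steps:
C(V) = 5 + V² (C(V) = V*V + 5 = V² + 5 = 5 + V²)
o(r, P) = P²
(o(-4, C(4)) + (-8 - 68)/(19 - 75))*((-39 + 23) - 43) = ((5 + 4²)² + (-8 - 68)/(19 - 75))*((-39 + 23) - 43) = ((5 + 16)² - 76/(-56))*(-16 - 43) = (21² - 76*(-1/56))*(-59) = (441 + 19/14)*(-59) = (6193/14)*(-59) = -365387/14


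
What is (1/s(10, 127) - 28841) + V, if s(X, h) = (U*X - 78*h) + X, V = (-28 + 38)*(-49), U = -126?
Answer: -327216637/11156 ≈ -29331.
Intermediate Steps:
V = -490 (V = 10*(-49) = -490)
s(X, h) = -125*X - 78*h (s(X, h) = (-126*X - 78*h) + X = -125*X - 78*h)
(1/s(10, 127) - 28841) + V = (1/(-125*10 - 78*127) - 28841) - 490 = (1/(-1250 - 9906) - 28841) - 490 = (1/(-11156) - 28841) - 490 = (-1/11156 - 28841) - 490 = -321750197/11156 - 490 = -327216637/11156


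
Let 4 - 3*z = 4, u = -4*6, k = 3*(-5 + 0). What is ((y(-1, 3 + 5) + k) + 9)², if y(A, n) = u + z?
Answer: 900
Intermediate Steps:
k = -15 (k = 3*(-5) = -15)
u = -24
z = 0 (z = 4/3 - ⅓*4 = 4/3 - 4/3 = 0)
y(A, n) = -24 (y(A, n) = -24 + 0 = -24)
((y(-1, 3 + 5) + k) + 9)² = ((-24 - 15) + 9)² = (-39 + 9)² = (-30)² = 900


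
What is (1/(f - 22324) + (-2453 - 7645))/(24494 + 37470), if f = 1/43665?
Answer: -9843302824647/60401110469476 ≈ -0.16297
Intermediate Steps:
f = 1/43665 ≈ 2.2902e-5
(1/(f - 22324) + (-2453 - 7645))/(24494 + 37470) = (1/(1/43665 - 22324) + (-2453 - 7645))/(24494 + 37470) = (1/(-974777459/43665) - 10098)/61964 = (-43665/974777459 - 10098)*(1/61964) = -9843302824647/974777459*1/61964 = -9843302824647/60401110469476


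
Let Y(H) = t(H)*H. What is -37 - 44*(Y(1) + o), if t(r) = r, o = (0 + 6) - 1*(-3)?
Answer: -477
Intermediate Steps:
o = 9 (o = 6 + 3 = 9)
Y(H) = H² (Y(H) = H*H = H²)
-37 - 44*(Y(1) + o) = -37 - 44*(1² + 9) = -37 - 44*(1 + 9) = -37 - 44*10 = -37 - 440 = -477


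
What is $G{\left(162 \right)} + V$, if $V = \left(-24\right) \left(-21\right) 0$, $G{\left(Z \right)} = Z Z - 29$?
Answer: $26215$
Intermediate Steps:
$G{\left(Z \right)} = -29 + Z^{2}$ ($G{\left(Z \right)} = Z^{2} - 29 = -29 + Z^{2}$)
$V = 0$ ($V = 504 \cdot 0 = 0$)
$G{\left(162 \right)} + V = \left(-29 + 162^{2}\right) + 0 = \left(-29 + 26244\right) + 0 = 26215 + 0 = 26215$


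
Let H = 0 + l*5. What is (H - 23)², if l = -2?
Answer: 1089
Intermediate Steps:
H = -10 (H = 0 - 2*5 = 0 - 10 = -10)
(H - 23)² = (-10 - 23)² = (-33)² = 1089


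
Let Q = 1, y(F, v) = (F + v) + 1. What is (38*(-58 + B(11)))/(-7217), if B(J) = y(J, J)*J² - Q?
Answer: -103512/7217 ≈ -14.343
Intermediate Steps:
y(F, v) = 1 + F + v
B(J) = -1 + J²*(1 + 2*J) (B(J) = (1 + J + J)*J² - 1*1 = (1 + 2*J)*J² - 1 = J²*(1 + 2*J) - 1 = -1 + J²*(1 + 2*J))
(38*(-58 + B(11)))/(-7217) = (38*(-58 + (-1 + 11²*(1 + 2*11))))/(-7217) = (38*(-58 + (-1 + 121*(1 + 22))))*(-1/7217) = (38*(-58 + (-1 + 121*23)))*(-1/7217) = (38*(-58 + (-1 + 2783)))*(-1/7217) = (38*(-58 + 2782))*(-1/7217) = (38*2724)*(-1/7217) = 103512*(-1/7217) = -103512/7217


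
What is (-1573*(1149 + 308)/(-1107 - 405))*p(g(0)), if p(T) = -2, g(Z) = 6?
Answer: -2291861/756 ≈ -3031.6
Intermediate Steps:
(-1573*(1149 + 308)/(-1107 - 405))*p(g(0)) = -1573*(1149 + 308)/(-1107 - 405)*(-2) = -1573/((-1512/1457))*(-2) = -1573/((-1512*1/1457))*(-2) = -1573/(-1512/1457)*(-2) = -1573*(-1457/1512)*(-2) = (2291861/1512)*(-2) = -2291861/756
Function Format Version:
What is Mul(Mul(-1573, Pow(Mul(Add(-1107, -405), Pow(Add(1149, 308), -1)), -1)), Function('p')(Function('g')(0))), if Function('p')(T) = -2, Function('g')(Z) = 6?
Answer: Rational(-2291861, 756) ≈ -3031.6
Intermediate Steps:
Mul(Mul(-1573, Pow(Mul(Add(-1107, -405), Pow(Add(1149, 308), -1)), -1)), Function('p')(Function('g')(0))) = Mul(Mul(-1573, Pow(Mul(Add(-1107, -405), Pow(Add(1149, 308), -1)), -1)), -2) = Mul(Mul(-1573, Pow(Mul(-1512, Pow(1457, -1)), -1)), -2) = Mul(Mul(-1573, Pow(Mul(-1512, Rational(1, 1457)), -1)), -2) = Mul(Mul(-1573, Pow(Rational(-1512, 1457), -1)), -2) = Mul(Mul(-1573, Rational(-1457, 1512)), -2) = Mul(Rational(2291861, 1512), -2) = Rational(-2291861, 756)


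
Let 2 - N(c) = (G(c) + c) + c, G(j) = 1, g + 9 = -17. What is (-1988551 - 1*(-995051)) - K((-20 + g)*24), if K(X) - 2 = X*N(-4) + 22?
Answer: -983588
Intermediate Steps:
g = -26 (g = -9 - 17 = -26)
N(c) = 1 - 2*c (N(c) = 2 - ((1 + c) + c) = 2 - (1 + 2*c) = 2 + (-1 - 2*c) = 1 - 2*c)
K(X) = 24 + 9*X (K(X) = 2 + (X*(1 - 2*(-4)) + 22) = 2 + (X*(1 + 8) + 22) = 2 + (X*9 + 22) = 2 + (9*X + 22) = 2 + (22 + 9*X) = 24 + 9*X)
(-1988551 - 1*(-995051)) - K((-20 + g)*24) = (-1988551 - 1*(-995051)) - (24 + 9*((-20 - 26)*24)) = (-1988551 + 995051) - (24 + 9*(-46*24)) = -993500 - (24 + 9*(-1104)) = -993500 - (24 - 9936) = -993500 - 1*(-9912) = -993500 + 9912 = -983588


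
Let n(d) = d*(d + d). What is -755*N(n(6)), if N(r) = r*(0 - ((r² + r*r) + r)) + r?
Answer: 567464040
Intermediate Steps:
n(d) = 2*d² (n(d) = d*(2*d) = 2*d²)
N(r) = r + r*(-r - 2*r²) (N(r) = r*(0 - ((r² + r²) + r)) + r = r*(0 - (2*r² + r)) + r = r*(0 - (r + 2*r²)) + r = r*(0 + (-r - 2*r²)) + r = r*(-r - 2*r²) + r = r + r*(-r - 2*r²))
-755*N(n(6)) = -755*2*6²*(1 - 2*6² - 2*(2*6²)²) = -755*2*36*(1 - 2*36 - 2*(2*36)²) = -54360*(1 - 1*72 - 2*72²) = -54360*(1 - 72 - 2*5184) = -54360*(1 - 72 - 10368) = -54360*(-10439) = -755*(-751608) = 567464040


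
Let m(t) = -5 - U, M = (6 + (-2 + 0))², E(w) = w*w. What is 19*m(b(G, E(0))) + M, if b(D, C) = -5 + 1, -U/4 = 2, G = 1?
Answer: 73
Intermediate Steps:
E(w) = w²
U = -8 (U = -4*2 = -8)
b(D, C) = -4
M = 16 (M = (6 - 2)² = 4² = 16)
m(t) = 3 (m(t) = -5 - 1*(-8) = -5 + 8 = 3)
19*m(b(G, E(0))) + M = 19*3 + 16 = 57 + 16 = 73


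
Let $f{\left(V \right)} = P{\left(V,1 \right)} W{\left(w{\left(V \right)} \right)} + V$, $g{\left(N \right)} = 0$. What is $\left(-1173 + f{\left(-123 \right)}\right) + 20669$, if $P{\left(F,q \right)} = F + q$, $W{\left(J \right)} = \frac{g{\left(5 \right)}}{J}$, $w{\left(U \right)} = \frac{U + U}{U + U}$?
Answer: $19373$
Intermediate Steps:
$w{\left(U \right)} = 1$ ($w{\left(U \right)} = \frac{2 U}{2 U} = 2 U \frac{1}{2 U} = 1$)
$W{\left(J \right)} = 0$ ($W{\left(J \right)} = \frac{0}{J} = 0$)
$f{\left(V \right)} = V$ ($f{\left(V \right)} = \left(V + 1\right) 0 + V = \left(1 + V\right) 0 + V = 0 + V = V$)
$\left(-1173 + f{\left(-123 \right)}\right) + 20669 = \left(-1173 - 123\right) + 20669 = -1296 + 20669 = 19373$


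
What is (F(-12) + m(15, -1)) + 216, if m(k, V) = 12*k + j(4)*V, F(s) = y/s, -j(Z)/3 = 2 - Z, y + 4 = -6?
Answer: 2345/6 ≈ 390.83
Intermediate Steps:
y = -10 (y = -4 - 6 = -10)
j(Z) = -6 + 3*Z (j(Z) = -3*(2 - Z) = -6 + 3*Z)
F(s) = -10/s
m(k, V) = 6*V + 12*k (m(k, V) = 12*k + (-6 + 3*4)*V = 12*k + (-6 + 12)*V = 12*k + 6*V = 6*V + 12*k)
(F(-12) + m(15, -1)) + 216 = (-10/(-12) + (6*(-1) + 12*15)) + 216 = (-10*(-1/12) + (-6 + 180)) + 216 = (⅚ + 174) + 216 = 1049/6 + 216 = 2345/6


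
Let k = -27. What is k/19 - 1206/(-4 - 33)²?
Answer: -59877/26011 ≈ -2.3020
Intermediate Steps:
k/19 - 1206/(-4 - 33)² = -27/19 - 1206/(-4 - 33)² = -27*1/19 - 1206/((-37)²) = -27/19 - 1206/1369 = -59877/26011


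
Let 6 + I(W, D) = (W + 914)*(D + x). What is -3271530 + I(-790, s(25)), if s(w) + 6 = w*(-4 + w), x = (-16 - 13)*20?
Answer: -3279100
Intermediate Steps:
x = -580 (x = -29*20 = -580)
s(w) = -6 + w*(-4 + w)
I(W, D) = -6 + (-580 + D)*(914 + W) (I(W, D) = -6 + (W + 914)*(D - 580) = -6 + (914 + W)*(-580 + D) = -6 + (-580 + D)*(914 + W))
-3271530 + I(-790, s(25)) = -3271530 + (-530126 - 580*(-790) + 914*(-6 + 25**2 - 4*25) + (-6 + 25**2 - 4*25)*(-790)) = -3271530 + (-530126 + 458200 + 914*(-6 + 625 - 100) + (-6 + 625 - 100)*(-790)) = -3271530 + (-530126 + 458200 + 914*519 + 519*(-790)) = -3271530 + (-530126 + 458200 + 474366 - 410010) = -3271530 - 7570 = -3279100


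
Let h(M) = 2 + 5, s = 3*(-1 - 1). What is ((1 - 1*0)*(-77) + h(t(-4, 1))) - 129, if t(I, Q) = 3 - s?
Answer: -199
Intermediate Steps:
s = -6 (s = 3*(-2) = -6)
t(I, Q) = 9 (t(I, Q) = 3 - 1*(-6) = 3 + 6 = 9)
h(M) = 7
((1 - 1*0)*(-77) + h(t(-4, 1))) - 129 = ((1 - 1*0)*(-77) + 7) - 129 = ((1 + 0)*(-77) + 7) - 129 = (1*(-77) + 7) - 129 = (-77 + 7) - 129 = -70 - 129 = -199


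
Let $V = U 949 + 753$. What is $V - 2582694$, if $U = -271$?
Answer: $-2839120$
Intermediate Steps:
$V = -256426$ ($V = \left(-271\right) 949 + 753 = -257179 + 753 = -256426$)
$V - 2582694 = -256426 - 2582694 = -2839120$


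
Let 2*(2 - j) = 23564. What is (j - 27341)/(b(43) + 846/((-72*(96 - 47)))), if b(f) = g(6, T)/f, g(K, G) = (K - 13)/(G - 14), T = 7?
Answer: 329711788/1825 ≈ 1.8066e+5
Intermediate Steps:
j = -11780 (j = 2 - 1/2*23564 = 2 - 11782 = -11780)
g(K, G) = (-13 + K)/(-14 + G)
b(f) = 1/f (b(f) = ((-13 + 6)/(-14 + 7))/f = (-7/(-7))/f = (-1/7*(-7))/f = 1/f)
(j - 27341)/(b(43) + 846/((-72*(96 - 47)))) = (-11780 - 27341)/(1/43 + 846/((-72*(96 - 47)))) = -39121/(1/43 + 846/((-72*49))) = -39121/(1/43 + 846/(-3528)) = -39121/(1/43 + 846*(-1/3528)) = -39121/(1/43 - 47/196) = -39121/(-1825/8428) = -39121*(-8428/1825) = 329711788/1825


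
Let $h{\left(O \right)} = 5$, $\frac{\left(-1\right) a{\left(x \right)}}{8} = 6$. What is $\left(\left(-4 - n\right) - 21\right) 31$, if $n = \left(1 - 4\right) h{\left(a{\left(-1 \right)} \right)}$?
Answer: $-310$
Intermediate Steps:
$a{\left(x \right)} = -48$ ($a{\left(x \right)} = \left(-8\right) 6 = -48$)
$n = -15$ ($n = \left(1 - 4\right) 5 = \left(-3\right) 5 = -15$)
$\left(\left(-4 - n\right) - 21\right) 31 = \left(\left(-4 - -15\right) - 21\right) 31 = \left(\left(-4 + 15\right) - 21\right) 31 = \left(11 - 21\right) 31 = \left(-10\right) 31 = -310$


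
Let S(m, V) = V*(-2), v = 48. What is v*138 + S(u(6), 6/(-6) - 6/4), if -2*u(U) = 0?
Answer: 6629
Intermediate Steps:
u(U) = 0 (u(U) = -1/2*0 = 0)
S(m, V) = -2*V
v*138 + S(u(6), 6/(-6) - 6/4) = 48*138 - 2*(6/(-6) - 6/4) = 6624 - 2*(6*(-1/6) - 6*1/4) = 6624 - 2*(-1 - 3/2) = 6624 - 2*(-5/2) = 6624 + 5 = 6629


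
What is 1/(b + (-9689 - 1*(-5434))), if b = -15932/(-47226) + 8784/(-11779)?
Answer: -278137527/1183588762463 ≈ -0.00023500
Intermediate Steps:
b = -113585078/278137527 (b = -15932*(-1/47226) + 8784*(-1/11779) = 7966/23613 - 8784/11779 = -113585078/278137527 ≈ -0.40838)
1/(b + (-9689 - 1*(-5434))) = 1/(-113585078/278137527 + (-9689 - 1*(-5434))) = 1/(-113585078/278137527 + (-9689 + 5434)) = 1/(-113585078/278137527 - 4255) = 1/(-1183588762463/278137527) = -278137527/1183588762463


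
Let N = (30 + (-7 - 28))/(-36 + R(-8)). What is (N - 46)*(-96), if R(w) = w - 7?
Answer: 74912/17 ≈ 4406.6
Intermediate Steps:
R(w) = -7 + w
N = 5/51 (N = (30 + (-7 - 28))/(-36 + (-7 - 8)) = (30 - 35)/(-36 - 15) = -5/(-51) = -5*(-1/51) = 5/51 ≈ 0.098039)
(N - 46)*(-96) = (5/51 - 46)*(-96) = -2341/51*(-96) = 74912/17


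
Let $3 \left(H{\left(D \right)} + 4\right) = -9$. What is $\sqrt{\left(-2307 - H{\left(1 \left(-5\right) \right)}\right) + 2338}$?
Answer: $\sqrt{38} \approx 6.1644$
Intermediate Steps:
$H{\left(D \right)} = -7$ ($H{\left(D \right)} = -4 + \frac{1}{3} \left(-9\right) = -4 - 3 = -7$)
$\sqrt{\left(-2307 - H{\left(1 \left(-5\right) \right)}\right) + 2338} = \sqrt{\left(-2307 - -7\right) + 2338} = \sqrt{\left(-2307 + 7\right) + 2338} = \sqrt{-2300 + 2338} = \sqrt{38}$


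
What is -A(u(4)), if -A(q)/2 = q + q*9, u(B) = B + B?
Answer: 160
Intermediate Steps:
u(B) = 2*B
A(q) = -20*q (A(q) = -2*(q + q*9) = -2*(q + 9*q) = -20*q)
-A(u(4)) = -(-20)*2*4 = -(-20)*8 = -1*(-160) = 160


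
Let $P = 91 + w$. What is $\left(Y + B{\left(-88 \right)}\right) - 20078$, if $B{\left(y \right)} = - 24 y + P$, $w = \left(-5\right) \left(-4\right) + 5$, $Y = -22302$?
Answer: $-40152$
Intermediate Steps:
$w = 25$ ($w = 20 + 5 = 25$)
$P = 116$ ($P = 91 + 25 = 116$)
$B{\left(y \right)} = 116 - 24 y$ ($B{\left(y \right)} = - 24 y + 116 = 116 - 24 y$)
$\left(Y + B{\left(-88 \right)}\right) - 20078 = \left(-22302 + \left(116 - -2112\right)\right) - 20078 = \left(-22302 + \left(116 + 2112\right)\right) - 20078 = \left(-22302 + 2228\right) - 20078 = -20074 - 20078 = -40152$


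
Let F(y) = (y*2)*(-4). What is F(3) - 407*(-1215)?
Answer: 494481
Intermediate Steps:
F(y) = -8*y (F(y) = (2*y)*(-4) = -8*y)
F(3) - 407*(-1215) = -8*3 - 407*(-1215) = -24 + 494505 = 494481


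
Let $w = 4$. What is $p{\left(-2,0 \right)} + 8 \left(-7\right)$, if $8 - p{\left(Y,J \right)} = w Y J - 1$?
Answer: $-47$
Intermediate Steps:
$p{\left(Y,J \right)} = 9 - 4 J Y$ ($p{\left(Y,J \right)} = 8 - \left(4 Y J - 1\right) = 8 - \left(4 J Y - 1\right) = 8 - \left(-1 + 4 J Y\right) = 9 - 4 J Y$)
$p{\left(-2,0 \right)} + 8 \left(-7\right) = \left(9 - 0 \left(-2\right)\right) + 8 \left(-7\right) = \left(9 + 0\right) - 56 = 9 - 56 = -47$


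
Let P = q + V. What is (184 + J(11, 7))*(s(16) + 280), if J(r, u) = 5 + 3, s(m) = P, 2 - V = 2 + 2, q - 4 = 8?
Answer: 55680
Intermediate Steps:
q = 12 (q = 4 + 8 = 12)
V = -2 (V = 2 - (2 + 2) = 2 - 1*4 = 2 - 4 = -2)
P = 10 (P = 12 - 2 = 10)
s(m) = 10
J(r, u) = 8
(184 + J(11, 7))*(s(16) + 280) = (184 + 8)*(10 + 280) = 192*290 = 55680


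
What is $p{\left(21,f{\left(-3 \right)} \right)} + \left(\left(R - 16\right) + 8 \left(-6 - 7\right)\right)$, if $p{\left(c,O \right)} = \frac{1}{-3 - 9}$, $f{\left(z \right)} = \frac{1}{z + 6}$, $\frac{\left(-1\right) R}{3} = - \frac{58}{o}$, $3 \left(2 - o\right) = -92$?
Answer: $- \frac{67477}{588} \approx -114.76$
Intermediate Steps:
$o = \frac{98}{3}$ ($o = 2 - - \frac{92}{3} = 2 + \frac{92}{3} = \frac{98}{3} \approx 32.667$)
$R = \frac{261}{49}$ ($R = - 3 \left(- \frac{58}{\frac{98}{3}}\right) = - 3 \left(\left(-58\right) \frac{3}{98}\right) = \left(-3\right) \left(- \frac{87}{49}\right) = \frac{261}{49} \approx 5.3265$)
$f{\left(z \right)} = \frac{1}{6 + z}$
$p{\left(c,O \right)} = - \frac{1}{12}$ ($p{\left(c,O \right)} = \frac{1}{-12} = - \frac{1}{12}$)
$p{\left(21,f{\left(-3 \right)} \right)} + \left(\left(R - 16\right) + 8 \left(-6 - 7\right)\right) = - \frac{1}{12} + \left(\left(\frac{261}{49} - 16\right) + 8 \left(-6 - 7\right)\right) = - \frac{1}{12} + \left(- \frac{523}{49} + 8 \left(-13\right)\right) = - \frac{1}{12} - \frac{5619}{49} = - \frac{67477}{588}$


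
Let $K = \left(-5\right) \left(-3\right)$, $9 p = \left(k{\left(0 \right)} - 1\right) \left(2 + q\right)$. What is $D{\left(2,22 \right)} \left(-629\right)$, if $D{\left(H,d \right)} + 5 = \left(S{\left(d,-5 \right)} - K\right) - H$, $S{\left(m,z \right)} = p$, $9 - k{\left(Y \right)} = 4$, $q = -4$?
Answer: $\frac{129574}{9} \approx 14397.0$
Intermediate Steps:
$k{\left(Y \right)} = 5$ ($k{\left(Y \right)} = 9 - 4 = 5$)
$p = - \frac{8}{9}$ ($p = \frac{\left(5 - 1\right) \left(2 - 4\right)}{9} = \frac{4 \left(-2\right)}{9} = \frac{1}{9} \left(-8\right) = - \frac{8}{9} \approx -0.88889$)
$K = 15$
$S{\left(m,z \right)} = - \frac{8}{9}$
$D{\left(H,d \right)} = - \frac{188}{9} - H$ ($D{\left(H,d \right)} = -5 - \left(\frac{143}{9} + H\right) = - \frac{188}{9} - H$)
$D{\left(2,22 \right)} \left(-629\right) = \left(- \frac{188}{9} - 2\right) \left(-629\right) = \left(- \frac{206}{9}\right) \left(-629\right) = \frac{129574}{9}$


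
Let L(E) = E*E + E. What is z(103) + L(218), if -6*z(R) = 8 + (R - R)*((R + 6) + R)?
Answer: 143222/3 ≈ 47741.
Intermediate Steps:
L(E) = E + E**2 (L(E) = E**2 + E = E + E**2)
z(R) = -4/3 (z(R) = -(8 + (R - R)*((R + 6) + R))/6 = -(8 + 0*((6 + R) + R))/6 = -(8 + 0*(6 + 2*R))/6 = -(8 + 0)/6 = -1/6*8 = -4/3)
z(103) + L(218) = -4/3 + 218*(1 + 218) = -4/3 + 218*219 = -4/3 + 47742 = 143222/3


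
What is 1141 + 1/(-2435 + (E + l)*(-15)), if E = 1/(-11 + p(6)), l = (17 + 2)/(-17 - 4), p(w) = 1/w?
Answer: 251275493/220224 ≈ 1141.0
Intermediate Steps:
l = -19/21 (l = 19/(-21) = 19*(-1/21) = -19/21 ≈ -0.90476)
E = -6/65 (E = 1/(-11 + 1/6) = 1/(-11 + ⅙) = 1/(-65/6) = -6/65 ≈ -0.092308)
1141 + 1/(-2435 + (E + l)*(-15)) = 1141 + 1/(-2435 + (-6/65 - 19/21)*(-15)) = 1141 + 1/(-2435 - 1361/1365*(-15)) = 1141 + 1/(-2435 + 1361/91) = 1141 + 1/(-220224/91) = 1141 - 91/220224 = 251275493/220224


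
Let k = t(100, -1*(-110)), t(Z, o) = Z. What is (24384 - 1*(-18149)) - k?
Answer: 42433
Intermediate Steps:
k = 100
(24384 - 1*(-18149)) - k = (24384 - 1*(-18149)) - 1*100 = (24384 + 18149) - 100 = 42533 - 100 = 42433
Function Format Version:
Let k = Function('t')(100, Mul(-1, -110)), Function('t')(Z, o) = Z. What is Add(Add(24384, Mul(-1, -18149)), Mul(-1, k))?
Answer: 42433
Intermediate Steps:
k = 100
Add(Add(24384, Mul(-1, -18149)), Mul(-1, k)) = Add(Add(24384, Mul(-1, -18149)), Mul(-1, 100)) = Add(Add(24384, 18149), -100) = Add(42533, -100) = 42433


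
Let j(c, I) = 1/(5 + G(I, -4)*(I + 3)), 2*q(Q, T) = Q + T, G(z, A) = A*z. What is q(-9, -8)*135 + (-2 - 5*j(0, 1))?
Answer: -25279/22 ≈ -1149.0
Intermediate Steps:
q(Q, T) = Q/2 + T/2 (q(Q, T) = (Q + T)/2 = Q/2 + T/2)
j(c, I) = 1/(5 - 4*I*(3 + I)) (j(c, I) = 1/(5 + (-4*I)*(I + 3)) = 1/(5 + (-4*I)*(3 + I)) = 1/(5 - 4*I*(3 + I)))
q(-9, -8)*135 + (-2 - 5*j(0, 1)) = ((½)*(-9) + (½)*(-8))*135 + (-2 - 5/(5 - 12*1 - 4*1²)) = (-9/2 - 4)*135 + (-2 - 5/(5 - 12 - 4*1)) = -17/2*135 + (-2 - 5/(5 - 12 - 4)) = -2295/2 + (-2 - 5/(-11)) = -2295/2 + (-2 - 5*(-1/11)) = -2295/2 + (-2 + 5/11) = -2295/2 - 17/11 = -25279/22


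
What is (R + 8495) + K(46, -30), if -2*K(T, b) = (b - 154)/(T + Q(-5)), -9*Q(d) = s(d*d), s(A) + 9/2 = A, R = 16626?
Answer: 19771883/787 ≈ 25123.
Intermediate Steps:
s(A) = -9/2 + A
Q(d) = ½ - d²/9 (Q(d) = -(-9/2 + d*d)/9 = -(-9/2 + d²)/9 = ½ - d²/9)
K(T, b) = -(-154 + b)/(2*(-41/18 + T)) (K(T, b) = -(b - 154)/(2*(T + (½ - ⅑*(-5)²))) = -(-154 + b)/(2*(T + (½ - ⅑*25))) = -(-154 + b)/(2*(T + (½ - 25/9))) = -(-154 + b)/(2*(T - 41/18)) = -(-154 + b)/(2*(-41/18 + T)))
(R + 8495) + K(46, -30) = (16626 + 8495) + 9*(154 - 1*(-30))/(-41 + 18*46) = 25121 + 9*(154 + 30)/(-41 + 828) = 25121 + 9*184/787 = 25121 + 9*(1/787)*184 = 25121 + 1656/787 = 19771883/787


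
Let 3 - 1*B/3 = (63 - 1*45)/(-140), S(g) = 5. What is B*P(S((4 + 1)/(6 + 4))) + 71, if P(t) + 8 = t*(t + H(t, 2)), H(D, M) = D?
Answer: 2326/5 ≈ 465.20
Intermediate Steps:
P(t) = -8 + 2*t² (P(t) = -8 + t*(t + t) = -8 + t*(2*t) = -8 + 2*t²)
B = 657/70 (B = 9 - 3*(63 - 1*45)/(-140) = 9 - 3*(63 - 45)*(-1)/140 = 9 - 54*(-1)/140 = 9 - 3*(-9/70) = 9 + 27/70 = 657/70 ≈ 9.3857)
B*P(S((4 + 1)/(6 + 4))) + 71 = 657*(-8 + 2*5²)/70 + 71 = 657*(-8 + 2*25)/70 + 71 = 657*(-8 + 50)/70 + 71 = (657/70)*42 + 71 = 1971/5 + 71 = 2326/5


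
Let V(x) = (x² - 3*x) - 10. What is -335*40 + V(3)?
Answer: -13410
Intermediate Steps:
V(x) = -10 + x² - 3*x
-335*40 + V(3) = -335*40 + (-10 + 3² - 3*3) = -67*200 + (-10 + 9 - 9) = -13400 - 10 = -13410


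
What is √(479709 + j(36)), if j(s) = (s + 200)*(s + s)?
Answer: 3*√55189 ≈ 704.77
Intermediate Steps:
j(s) = 2*s*(200 + s) (j(s) = (200 + s)*(2*s) = 2*s*(200 + s))
√(479709 + j(36)) = √(479709 + 2*36*(200 + 36)) = √(479709 + 2*36*236) = √(479709 + 16992) = √496701 = 3*√55189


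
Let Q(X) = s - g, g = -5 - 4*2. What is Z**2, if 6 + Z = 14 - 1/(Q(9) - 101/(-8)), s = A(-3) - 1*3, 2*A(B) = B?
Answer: 1806336/28561 ≈ 63.245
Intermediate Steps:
A(B) = B/2
s = -9/2 (s = (1/2)*(-3) - 1*3 = -3/2 - 3 = -9/2 ≈ -4.5000)
g = -13 (g = -5 - 1*8 = -5 - 8 = -13)
Q(X) = 17/2 (Q(X) = -9/2 - 1*(-13) = -9/2 + 13 = 17/2)
Z = 1344/169 (Z = -6 + (14 - 1/(17/2 - 101/(-8))) = -6 + (14 - 1/(17/2 - 101*(-1/8))) = -6 + (14 - 1/(17/2 + 101/8)) = -6 + (14 - 1/169/8) = -6 + (14 - 1*8/169) = -6 + (14 - 8/169) = -6 + 2358/169 = 1344/169 ≈ 7.9527)
Z**2 = (1344/169)**2 = 1806336/28561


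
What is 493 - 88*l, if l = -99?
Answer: 9205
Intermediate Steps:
493 - 88*l = 493 - 88*(-99) = 493 + 8712 = 9205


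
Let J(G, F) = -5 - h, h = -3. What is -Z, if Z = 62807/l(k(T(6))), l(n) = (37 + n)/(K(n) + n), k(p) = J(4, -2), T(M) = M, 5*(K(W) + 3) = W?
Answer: 1695789/175 ≈ 9690.2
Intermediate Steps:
J(G, F) = -2 (J(G, F) = -5 - 1*(-3) = -5 + 3 = -2)
K(W) = -3 + W/5
k(p) = -2
l(n) = (37 + n)/(-3 + 6*n/5) (l(n) = (37 + n)/((-3 + n/5) + n) = (37 + n)/(-3 + 6*n/5))
Z = -1695789/175 (Z = 62807/((5*(37 - 2)/(3*(-5 + 2*(-2))))) = 62807/(((5/3)*35/(-5 - 4))) = 62807/(((5/3)*35/(-9))) = 62807/(((5/3)*(-⅑)*35)) = 62807/(-175/27) = 62807*(-27/175) = -1695789/175 ≈ -9690.2)
-Z = -1*(-1695789/175) = 1695789/175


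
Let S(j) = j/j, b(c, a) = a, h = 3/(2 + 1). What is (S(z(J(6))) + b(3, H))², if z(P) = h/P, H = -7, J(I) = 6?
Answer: 36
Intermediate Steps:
h = 1 (h = 3/3 = 3*(⅓) = 1)
z(P) = 1/P
S(j) = 1
(S(z(J(6))) + b(3, H))² = (1 - 7)² = (-6)² = 36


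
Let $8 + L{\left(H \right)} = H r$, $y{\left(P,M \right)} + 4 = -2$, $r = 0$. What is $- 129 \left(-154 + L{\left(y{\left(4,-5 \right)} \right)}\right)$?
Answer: $20898$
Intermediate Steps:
$y{\left(P,M \right)} = -6$ ($y{\left(P,M \right)} = -4 - 2 = -6$)
$L{\left(H \right)} = -8$ ($L{\left(H \right)} = -8 + H 0 = -8 + 0 = -8$)
$- 129 \left(-154 + L{\left(y{\left(4,-5 \right)} \right)}\right) = - 129 \left(-154 - 8\right) = \left(-129\right) \left(-162\right) = 20898$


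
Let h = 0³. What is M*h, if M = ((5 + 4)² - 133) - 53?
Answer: 0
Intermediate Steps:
h = 0
M = -105 (M = (9² - 133) - 53 = (81 - 133) - 53 = -52 - 53 = -105)
M*h = -105*0 = 0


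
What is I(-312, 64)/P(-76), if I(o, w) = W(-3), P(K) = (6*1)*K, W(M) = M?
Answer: 1/152 ≈ 0.0065789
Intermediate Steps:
P(K) = 6*K
I(o, w) = -3
I(-312, 64)/P(-76) = -3/(6*(-76)) = -3/(-456) = -3*(-1/456) = 1/152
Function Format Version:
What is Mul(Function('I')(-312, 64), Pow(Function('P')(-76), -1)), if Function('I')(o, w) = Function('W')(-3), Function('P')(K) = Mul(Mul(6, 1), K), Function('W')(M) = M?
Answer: Rational(1, 152) ≈ 0.0065789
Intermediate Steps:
Function('P')(K) = Mul(6, K)
Function('I')(o, w) = -3
Mul(Function('I')(-312, 64), Pow(Function('P')(-76), -1)) = Mul(-3, Pow(Mul(6, -76), -1)) = Mul(-3, Pow(-456, -1)) = Mul(-3, Rational(-1, 456)) = Rational(1, 152)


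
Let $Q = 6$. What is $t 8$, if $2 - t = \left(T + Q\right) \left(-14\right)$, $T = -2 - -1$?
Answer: $576$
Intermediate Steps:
$T = -1$ ($T = -2 + 1 = -1$)
$t = 72$ ($t = 2 - \left(-1 + 6\right) \left(-14\right) = 2 - 5 \left(-14\right) = 2 - -70 = 2 + 70 = 72$)
$t 8 = 72 \cdot 8 = 576$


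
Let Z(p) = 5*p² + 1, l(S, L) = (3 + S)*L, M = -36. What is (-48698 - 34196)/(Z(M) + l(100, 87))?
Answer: -5921/1103 ≈ -5.3681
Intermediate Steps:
l(S, L) = L*(3 + S)
Z(p) = 1 + 5*p²
(-48698 - 34196)/(Z(M) + l(100, 87)) = (-48698 - 34196)/((1 + 5*(-36)²) + 87*(3 + 100)) = -82894/((1 + 5*1296) + 87*103) = -82894/((1 + 6480) + 8961) = -82894/(6481 + 8961) = -82894/15442 = -82894*1/15442 = -5921/1103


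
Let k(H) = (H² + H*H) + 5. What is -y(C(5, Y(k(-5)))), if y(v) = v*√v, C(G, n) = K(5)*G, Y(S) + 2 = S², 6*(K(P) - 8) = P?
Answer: -265*√1590/36 ≈ -293.52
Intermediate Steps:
k(H) = 5 + 2*H² (k(H) = (H² + H²) + 5 = 2*H² + 5 = 5 + 2*H²)
K(P) = 8 + P/6
Y(S) = -2 + S²
C(G, n) = 53*G/6 (C(G, n) = (8 + (⅙)*5)*G = (8 + ⅚)*G = 53*G/6)
y(v) = v^(3/2)
-y(C(5, Y(k(-5)))) = -((53/6)*5)^(3/2) = -(265/6)^(3/2) = -265*√1590/36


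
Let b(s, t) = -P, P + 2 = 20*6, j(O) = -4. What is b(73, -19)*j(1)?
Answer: 472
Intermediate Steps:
P = 118 (P = -2 + 20*6 = -2 + 120 = 118)
b(s, t) = -118 (b(s, t) = -1*118 = -118)
b(73, -19)*j(1) = -118*(-4) = 472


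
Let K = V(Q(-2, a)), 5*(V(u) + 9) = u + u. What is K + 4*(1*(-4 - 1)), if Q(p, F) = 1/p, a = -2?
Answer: -146/5 ≈ -29.200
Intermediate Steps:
V(u) = -9 + 2*u/5 (V(u) = -9 + (u + u)/5 = -9 + (2*u)/5 = -9 + 2*u/5)
K = -46/5 (K = -9 + (2/5)/(-2) = -9 + (2/5)*(-1/2) = -9 - 1/5 = -46/5 ≈ -9.2000)
K + 4*(1*(-4 - 1)) = -46/5 + 4*(1*(-4 - 1)) = -46/5 + 4*(1*(-5)) = -46/5 + 4*(-5) = -46/5 - 20 = -146/5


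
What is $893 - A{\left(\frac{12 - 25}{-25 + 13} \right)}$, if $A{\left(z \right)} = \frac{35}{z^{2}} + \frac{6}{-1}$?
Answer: $\frac{146891}{169} \approx 869.18$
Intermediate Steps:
$A{\left(z \right)} = -6 + \frac{35}{z^{2}}$ ($A{\left(z \right)} = \frac{35}{z^{2}} + 6 \left(-1\right) = \frac{35}{z^{2}} - 6 = -6 + \frac{35}{z^{2}}$)
$893 - A{\left(\frac{12 - 25}{-25 + 13} \right)} = 893 - \left(-6 + \frac{35}{\frac{1}{\left(-25 + 13\right)^{2}} \left(12 - 25\right)^{2}}\right) = 893 - \left(-6 + \frac{35}{\frac{169}{144}}\right) = 893 - \left(-6 + 35 \cdot \frac{144}{169}\right) = 893 - \left(-6 + \frac{5040}{169}\right) = 893 - \frac{4026}{169} = \frac{146891}{169}$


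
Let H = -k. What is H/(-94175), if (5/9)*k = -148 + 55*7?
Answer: 2133/470875 ≈ 0.0045299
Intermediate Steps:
k = 2133/5 (k = 9*(-148 + 55*7)/5 = 9*(-148 + 385)/5 = (9/5)*237 = 2133/5 ≈ 426.60)
H = -2133/5 (H = -1*2133/5 = -2133/5 ≈ -426.60)
H/(-94175) = -2133/5/(-94175) = -2133/5*(-1/94175) = 2133/470875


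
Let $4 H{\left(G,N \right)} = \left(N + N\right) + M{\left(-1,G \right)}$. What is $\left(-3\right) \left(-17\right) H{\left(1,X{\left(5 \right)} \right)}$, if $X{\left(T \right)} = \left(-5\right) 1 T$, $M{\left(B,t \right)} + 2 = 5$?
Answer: $- \frac{2397}{4} \approx -599.25$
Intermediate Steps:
$M{\left(B,t \right)} = 3$ ($M{\left(B,t \right)} = -2 + 5 = 3$)
$X{\left(T \right)} = - 5 T$
$H{\left(G,N \right)} = \frac{3}{4} + \frac{N}{2}$ ($H{\left(G,N \right)} = \frac{\left(N + N\right) + 3}{4} = \frac{2 N + 3}{4} = \frac{3 + 2 N}{4} = \frac{3}{4} + \frac{N}{2}$)
$\left(-3\right) \left(-17\right) H{\left(1,X{\left(5 \right)} \right)} = \left(-3\right) \left(-17\right) \left(\frac{3}{4} + \frac{\left(-5\right) 5}{2}\right) = 51 \left(\frac{3}{4} + \frac{1}{2} \left(-25\right)\right) = 51 \left(\frac{3}{4} - \frac{25}{2}\right) = 51 \left(- \frac{47}{4}\right) = - \frac{2397}{4}$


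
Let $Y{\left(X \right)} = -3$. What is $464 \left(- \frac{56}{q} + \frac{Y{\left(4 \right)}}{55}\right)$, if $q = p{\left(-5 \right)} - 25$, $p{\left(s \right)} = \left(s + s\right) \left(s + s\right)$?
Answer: $- \frac{306704}{825} \approx -371.76$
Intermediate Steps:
$p{\left(s \right)} = 4 s^{2}$ ($p{\left(s \right)} = 2 s 2 s = 4 s^{2}$)
$q = 75$ ($q = 4 \left(-5\right)^{2} - 25 = 4 \cdot 25 - 25 = 100 - 25 = 75$)
$464 \left(- \frac{56}{q} + \frac{Y{\left(4 \right)}}{55}\right) = 464 \left(- \frac{56}{75} - \frac{3}{55}\right) = 464 \left(- \frac{661}{825}\right) = - \frac{306704}{825}$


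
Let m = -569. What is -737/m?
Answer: 737/569 ≈ 1.2953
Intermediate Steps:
-737/m = -737/(-569) = -737*(-1/569) = 737/569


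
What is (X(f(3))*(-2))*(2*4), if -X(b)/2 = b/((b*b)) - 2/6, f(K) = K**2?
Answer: -64/9 ≈ -7.1111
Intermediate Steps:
X(b) = 2/3 - 2/b (X(b) = -2*(b/((b*b)) - 2/6) = -2*(b/(b**2) - 2*1/6) = -2*(b/b**2 - 1/3) = -2*(1/b - 1/3) = -2*(-1/3 + 1/b) = 2/3 - 2/b)
(X(f(3))*(-2))*(2*4) = ((2/3 - 2/(3**2))*(-2))*(2*4) = ((2/3 - 2/9)*(-2))*8 = ((4/9)*(-2))*8 = -8/9*8 = -64/9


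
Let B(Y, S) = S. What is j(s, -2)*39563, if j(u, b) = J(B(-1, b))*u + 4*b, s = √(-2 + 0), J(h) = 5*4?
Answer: -316504 + 791260*I*√2 ≈ -3.165e+5 + 1.119e+6*I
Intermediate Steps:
J(h) = 20
s = I*√2 (s = √(-2) = I*√2 ≈ 1.4142*I)
j(u, b) = 4*b + 20*u (j(u, b) = 20*u + 4*b = 4*b + 20*u)
j(s, -2)*39563 = (4*(-2) + 20*(I*√2))*39563 = (-8 + 20*I*√2)*39563 = -316504 + 791260*I*√2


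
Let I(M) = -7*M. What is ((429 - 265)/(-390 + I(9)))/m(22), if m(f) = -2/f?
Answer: 1804/453 ≈ 3.9823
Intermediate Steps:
((429 - 265)/(-390 + I(9)))/m(22) = ((429 - 265)/(-390 - 7*9))/((-2/22)) = (164/(-390 - 63))/((-2*1/22)) = (164/(-453))/(-1/11) = (164*(-1/453))*(-11) = -164/453*(-11) = 1804/453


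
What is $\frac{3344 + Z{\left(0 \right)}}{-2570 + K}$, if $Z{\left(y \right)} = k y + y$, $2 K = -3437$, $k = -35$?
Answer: $- \frac{6688}{8577} \approx -0.77976$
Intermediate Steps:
$K = - \frac{3437}{2}$ ($K = \frac{1}{2} \left(-3437\right) = - \frac{3437}{2} \approx -1718.5$)
$Z{\left(y \right)} = - 34 y$ ($Z{\left(y \right)} = - 35 y + y = - 34 y$)
$\frac{3344 + Z{\left(0 \right)}}{-2570 + K} = \frac{3344 - 0}{-2570 - \frac{3437}{2}} = \frac{3344 + 0}{- \frac{8577}{2}} = 3344 \left(- \frac{2}{8577}\right) = - \frac{6688}{8577}$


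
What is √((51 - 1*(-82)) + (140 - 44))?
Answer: √229 ≈ 15.133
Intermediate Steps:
√((51 - 1*(-82)) + (140 - 44)) = √((51 + 82) + 96) = √(133 + 96) = √229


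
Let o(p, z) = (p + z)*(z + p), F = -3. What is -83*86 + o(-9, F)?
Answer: -6994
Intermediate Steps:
o(p, z) = (p + z)² (o(p, z) = (p + z)*(p + z) = (p + z)²)
-83*86 + o(-9, F) = -83*86 + (-9 - 3)² = -7138 + (-12)² = -7138 + 144 = -6994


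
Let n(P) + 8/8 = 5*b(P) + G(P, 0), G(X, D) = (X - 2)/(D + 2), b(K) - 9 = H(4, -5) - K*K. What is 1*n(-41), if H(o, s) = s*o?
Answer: -16965/2 ≈ -8482.5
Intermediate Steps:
H(o, s) = o*s
b(K) = -11 - K² (b(K) = 9 + (4*(-5) - K*K) = 9 + (-20 - K²) = -11 - K²)
G(X, D) = (-2 + X)/(2 + D)
n(P) = -57 + P/2 - 5*P² (n(P) = -1 + (5*(-11 - P²) + (-2 + P)/(2 + 0)) = -1 + ((-55 - 5*P²) + (-2 + P)/2) = -1 + ((-55 - 5*P²) + (-1 + P/2)) = -1 + (-56 + P/2 - 5*P²) = -57 + P/2 - 5*P²)
1*n(-41) = 1*(-57 + (½)*(-41) - 5*(-41)²) = 1*(-57 - 41/2 - 5*1681) = 1*(-57 - 41/2 - 8405) = 1*(-16965/2) = -16965/2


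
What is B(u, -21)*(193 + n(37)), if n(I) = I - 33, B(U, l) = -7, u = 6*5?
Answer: -1379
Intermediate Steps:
u = 30
n(I) = -33 + I
B(u, -21)*(193 + n(37)) = -7*(193 + (-33 + 37)) = -7*(193 + 4) = -7*197 = -1379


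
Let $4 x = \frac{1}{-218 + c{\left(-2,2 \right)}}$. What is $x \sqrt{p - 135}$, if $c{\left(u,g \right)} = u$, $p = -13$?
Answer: $- \frac{i \sqrt{37}}{440} \approx - 0.013824 i$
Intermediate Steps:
$x = - \frac{1}{880}$ ($x = \frac{1}{4 \left(-218 - 2\right)} = \frac{1}{4 \left(-220\right)} = \frac{1}{4} \left(- \frac{1}{220}\right) = - \frac{1}{880} \approx -0.0011364$)
$x \sqrt{p - 135} = - \frac{\sqrt{-13 - 135}}{880} = - \frac{\sqrt{-148}}{880} = - \frac{2 i \sqrt{37}}{880} = - \frac{i \sqrt{37}}{440}$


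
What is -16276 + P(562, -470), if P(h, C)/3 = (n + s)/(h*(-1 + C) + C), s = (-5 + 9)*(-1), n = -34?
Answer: -2157969679/132586 ≈ -16276.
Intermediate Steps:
s = -4 (s = 4*(-1) = -4)
P(h, C) = -114/(C + h*(-1 + C)) (P(h, C) = 3*((-34 - 4)/(h*(-1 + C) + C)) = 3*(-38/(C + h*(-1 + C))) = -114/(C + h*(-1 + C)))
-16276 + P(562, -470) = -16276 - 114/(-470 - 1*562 - 470*562) = -16276 - 114/(-470 - 562 - 264140) = -16276 - 114/(-265172) = -16276 - 114*(-1/265172) = -16276 + 57/132586 = -2157969679/132586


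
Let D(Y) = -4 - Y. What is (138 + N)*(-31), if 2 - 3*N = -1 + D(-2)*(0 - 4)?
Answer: -12679/3 ≈ -4226.3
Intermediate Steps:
N = -5/3 (N = 2/3 - (-1 + (-4 - 1*(-2))*(0 - 4))/3 = 2/3 - (-1 + (-4 + 2)*(-4))/3 = 2/3 - (-1 - 2*(-4))/3 = 2/3 - (-1 + 8)/3 = 2/3 - 1/3*7 = 2/3 - 7/3 = -5/3 ≈ -1.6667)
(138 + N)*(-31) = (138 - 5/3)*(-31) = (409/3)*(-31) = -12679/3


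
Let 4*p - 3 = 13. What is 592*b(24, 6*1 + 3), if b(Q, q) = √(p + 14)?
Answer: 1776*√2 ≈ 2511.6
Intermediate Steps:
p = 4 (p = ¾ + (¼)*13 = ¾ + 13/4 = 4)
b(Q, q) = 3*√2 (b(Q, q) = √(4 + 14) = √18 = 3*√2)
592*b(24, 6*1 + 3) = 592*(3*√2) = 1776*√2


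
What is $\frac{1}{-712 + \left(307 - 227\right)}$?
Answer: $- \frac{1}{632} \approx -0.0015823$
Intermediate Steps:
$\frac{1}{-712 + \left(307 - 227\right)} = \frac{1}{-712 + 80} = \frac{1}{-632} = - \frac{1}{632}$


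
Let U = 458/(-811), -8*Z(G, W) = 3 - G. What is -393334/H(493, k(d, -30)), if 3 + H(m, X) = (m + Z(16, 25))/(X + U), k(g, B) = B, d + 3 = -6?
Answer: 77999705536/3804039 ≈ 20504.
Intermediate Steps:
d = -9 (d = -3 - 6 = -9)
Z(G, W) = -3/8 + G/8 (Z(G, W) = -(3 - G)/8 = -3/8 + G/8)
U = -458/811 (U = 458*(-1/811) = -458/811 ≈ -0.56473)
H(m, X) = -3 + (13/8 + m)/(-458/811 + X) (H(m, X) = -3 + (m + (-3/8 + (⅛)*16))/(X - 458/811) = -3 + (m + (-3/8 + 2))/(-458/811 + X) = -3 + (m + 13/8)/(-458/811 + X) = -3 + (13/8 + m)/(-458/811 + X))
-393334/H(493, k(d, -30)) = -393334*8*(-458 + 811*(-30))/(21535 - 19464*(-30) + 6488*493) = -393334*8*(-458 - 24330)/(21535 + 583920 + 3198584) = -393334/((⅛)*3804039/(-24788)) = -393334/((⅛)*(-1/24788)*3804039) = -393334/(-3804039/198304) = -393334*(-198304/3804039) = 77999705536/3804039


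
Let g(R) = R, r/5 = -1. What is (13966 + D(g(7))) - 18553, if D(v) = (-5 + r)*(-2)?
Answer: -4567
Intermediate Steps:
r = -5 (r = 5*(-1) = -5)
D(v) = 20 (D(v) = (-5 - 5)*(-2) = -10*(-2) = 20)
(13966 + D(g(7))) - 18553 = (13966 + 20) - 18553 = 13986 - 18553 = -4567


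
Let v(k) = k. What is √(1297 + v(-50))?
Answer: √1247 ≈ 35.313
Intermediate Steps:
√(1297 + v(-50)) = √(1297 - 50) = √1247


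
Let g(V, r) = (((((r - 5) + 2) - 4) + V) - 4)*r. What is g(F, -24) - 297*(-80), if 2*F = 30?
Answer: 24240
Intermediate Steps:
F = 15 (F = (½)*30 = 15)
g(V, r) = r*(-11 + V + r) (g(V, r) = (((((-5 + r) + 2) - 4) + V) - 4)*r = ((((-3 + r) - 4) + V) - 4)*r = (((-7 + r) + V) - 4)*r = ((-7 + V + r) - 4)*r = (-11 + V + r)*r = r*(-11 + V + r))
g(F, -24) - 297*(-80) = -24*(-11 + 15 - 24) - 297*(-80) = -24*(-20) + 23760 = 480 + 23760 = 24240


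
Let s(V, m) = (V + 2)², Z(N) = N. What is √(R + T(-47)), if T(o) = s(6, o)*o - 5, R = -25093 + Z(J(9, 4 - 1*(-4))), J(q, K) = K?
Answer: 3*I*√3122 ≈ 167.62*I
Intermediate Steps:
R = -25085 (R = -25093 + (4 - 1*(-4)) = -25093 + (4 + 4) = -25093 + 8 = -25085)
s(V, m) = (2 + V)²
T(o) = -5 + 64*o (T(o) = (2 + 6)²*o - 5 = 8²*o - 5 = 64*o - 5 = -5 + 64*o)
√(R + T(-47)) = √(-25085 + (-5 + 64*(-47))) = √(-25085 + (-5 - 3008)) = √(-25085 - 3013) = √(-28098) = 3*I*√3122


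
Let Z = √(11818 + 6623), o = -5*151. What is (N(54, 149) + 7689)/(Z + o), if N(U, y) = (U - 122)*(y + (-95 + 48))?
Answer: -568515/551584 - 2259*√2049/551584 ≈ -1.2161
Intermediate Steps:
o = -755
N(U, y) = (-122 + U)*(-47 + y) (N(U, y) = (-122 + U)*(y - 47) = (-122 + U)*(-47 + y))
Z = 3*√2049 (Z = √18441 = 3*√2049 ≈ 135.80)
(N(54, 149) + 7689)/(Z + o) = ((5734 - 122*149 - 47*54 + 54*149) + 7689)/(3*√2049 - 755) = ((5734 - 18178 - 2538 + 8046) + 7689)/(-755 + 3*√2049) = (-6936 + 7689)/(-755 + 3*√2049) = 753/(-755 + 3*√2049)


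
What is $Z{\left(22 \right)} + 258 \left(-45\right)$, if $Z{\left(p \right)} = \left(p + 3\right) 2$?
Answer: $-11560$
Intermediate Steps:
$Z{\left(p \right)} = 6 + 2 p$ ($Z{\left(p \right)} = \left(3 + p\right) 2 = 6 + 2 p$)
$Z{\left(22 \right)} + 258 \left(-45\right) = \left(6 + 2 \cdot 22\right) + 258 \left(-45\right) = \left(6 + 44\right) - 11610 = 50 - 11610 = -11560$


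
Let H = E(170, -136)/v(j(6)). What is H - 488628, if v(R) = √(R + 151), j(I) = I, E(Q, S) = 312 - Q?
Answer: -488628 + 142*√157/157 ≈ -4.8862e+5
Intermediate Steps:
v(R) = √(151 + R)
H = 142*√157/157 (H = (312 - 1*170)/(√(151 + 6)) = (312 - 170)/(√157) = 142*(√157/157) = 142*√157/157 ≈ 11.333)
H - 488628 = 142*√157/157 - 488628 = -488628 + 142*√157/157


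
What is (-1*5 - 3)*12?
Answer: -96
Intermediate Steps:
(-1*5 - 3)*12 = (-5 - 3)*12 = -8*12 = -96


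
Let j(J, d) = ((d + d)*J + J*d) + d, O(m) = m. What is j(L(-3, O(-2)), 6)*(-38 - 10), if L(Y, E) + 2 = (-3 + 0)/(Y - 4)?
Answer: 7488/7 ≈ 1069.7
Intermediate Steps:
L(Y, E) = -2 - 3/(-4 + Y) (L(Y, E) = -2 + (-3 + 0)/(Y - 4) = -2 - 3/(-4 + Y))
j(J, d) = d + 3*J*d (j(J, d) = ((2*d)*J + J*d) + d = (2*J*d + J*d) + d = 3*J*d + d = d + 3*J*d)
j(L(-3, O(-2)), 6)*(-38 - 10) = (6*(1 + 3*((5 - 2*(-3))/(-4 - 3))))*(-38 - 10) = (6*(1 + 3*((5 + 6)/(-7))))*(-48) = (6*(1 + 3*(-⅐*11)))*(-48) = (6*(1 + 3*(-11/7)))*(-48) = (6*(1 - 33/7))*(-48) = (6*(-26/7))*(-48) = -156/7*(-48) = 7488/7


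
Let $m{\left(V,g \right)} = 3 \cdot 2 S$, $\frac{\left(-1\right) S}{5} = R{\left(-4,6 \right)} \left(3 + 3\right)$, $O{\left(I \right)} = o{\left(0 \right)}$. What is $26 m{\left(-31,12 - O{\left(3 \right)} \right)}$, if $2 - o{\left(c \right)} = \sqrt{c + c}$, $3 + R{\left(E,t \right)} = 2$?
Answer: $4680$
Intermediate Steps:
$R{\left(E,t \right)} = -1$ ($R{\left(E,t \right)} = -3 + 2 = -1$)
$o{\left(c \right)} = 2 - \sqrt{2} \sqrt{c}$ ($o{\left(c \right)} = 2 - \sqrt{c + c} = 2 - \sqrt{2 c} = 2 - \sqrt{2} \sqrt{c}$)
$O{\left(I \right)} = 2$ ($O{\left(I \right)} = 2 - \sqrt{2} \sqrt{0} = 2 - \sqrt{2} \cdot 0 = 2 + 0 = 2$)
$S = 30$ ($S = - 5 \left(- (3 + 3)\right) = - 5 \left(\left(-1\right) 6\right) = \left(-5\right) \left(-6\right) = 30$)
$m{\left(V,g \right)} = 180$ ($m{\left(V,g \right)} = 3 \cdot 2 \cdot 30 = 6 \cdot 30 = 180$)
$26 m{\left(-31,12 - O{\left(3 \right)} \right)} = 26 \cdot 180 = 4680$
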